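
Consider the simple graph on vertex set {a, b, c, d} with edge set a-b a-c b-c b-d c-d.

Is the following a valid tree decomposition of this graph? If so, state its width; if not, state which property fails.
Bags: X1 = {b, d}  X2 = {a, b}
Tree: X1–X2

No — vertex c appears in no bag.

A tree decomposition must satisfy three properties: every vertex lies in some bag; for every edge, both endpoints lie together in some bag; and for every vertex, the bags containing it form a connected subtree. Here vertex c appears in no bag, so the decomposition is invalid.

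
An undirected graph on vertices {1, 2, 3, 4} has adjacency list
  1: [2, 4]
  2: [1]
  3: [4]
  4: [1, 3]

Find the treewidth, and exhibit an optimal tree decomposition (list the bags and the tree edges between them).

Each bag holds 2 vertices, so the decomposition has width 1, which upper-bounds the treewidth. Since G has at least one edge (e.g. 1–4), it is not an edgeless graph, so tw(G) ≥ 1. Combining the bounds, tw(G) = 1.

Treewidth 1.
One optimal decomposition is:
Bags: B1 = {1, 4}  B2 = {1, 2}  B3 = {3, 4}
Tree: B1–B2, B1–B3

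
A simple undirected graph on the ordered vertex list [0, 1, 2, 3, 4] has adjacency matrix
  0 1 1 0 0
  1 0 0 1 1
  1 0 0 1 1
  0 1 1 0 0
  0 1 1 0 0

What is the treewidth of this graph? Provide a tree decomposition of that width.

Treewidth 2.
One optimal decomposition is:
Bags: B1 = {0, 1, 2}  B2 = {1, 2, 4}  B3 = {1, 2, 3}
Tree: B1–B2, B2–B3

Each bag holds 3 vertices, so the decomposition has width 2, which upper-bounds the treewidth. Since 1–0–2–4–1 is a cycle in G, G is not acyclic. Forests are exactly the graphs of treewidth ≤ 1, so tw(G) ≥ 2. The upper and lower bounds meet at 2, so that is the treewidth.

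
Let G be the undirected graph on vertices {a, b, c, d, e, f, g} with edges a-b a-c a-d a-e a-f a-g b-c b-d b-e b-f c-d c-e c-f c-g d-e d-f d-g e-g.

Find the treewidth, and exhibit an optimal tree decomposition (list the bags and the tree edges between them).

Each bag holds 5 vertices, so the decomposition has width 4, which upper-bounds the treewidth. On the other hand G contains the 5-clique {a, c, d, e, g}. A clique must lie in a single bag of any decomposition, so no decomposition can have width below 4. Combining the bounds, tw(G) = 4.

Treewidth 4.
One optimal decomposition is:
Bags: B1 = {a, b, c, d, e}  B2 = {a, c, d, e, g}  B3 = {a, b, c, d, f}
Tree: B1–B2, B1–B3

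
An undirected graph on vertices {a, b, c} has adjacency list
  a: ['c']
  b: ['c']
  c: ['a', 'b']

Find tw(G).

A width-1 tree decomposition is:
Bags: B1 = {a, c}  B2 = {b, c}
Tree: B1–B2
Each bag holds 2 vertices, so the decomposition has width 1, which upper-bounds the treewidth. Since G has at least one edge (e.g. c–a), it is not an edgeless graph, so tw(G) ≥ 1. Hence tw(G) = 1 exactly.

1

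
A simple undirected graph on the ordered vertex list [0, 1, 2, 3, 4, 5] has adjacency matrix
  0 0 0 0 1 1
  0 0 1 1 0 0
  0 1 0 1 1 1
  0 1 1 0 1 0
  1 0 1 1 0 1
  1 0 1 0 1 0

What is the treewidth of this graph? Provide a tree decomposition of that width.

Treewidth 2.
One such decomposition:
Bags: B1 = {2, 3, 4}  B2 = {2, 4, 5}  B3 = {1, 2, 3}  B4 = {0, 4, 5}
Tree: B1–B2, B1–B3, B2–B4

Every bag has size at most 3, so the width is 3 − 1 = 2 and tw(G) ≤ 2. For the lower bound, the 3 vertices {0, 4, 5} are pairwise adjacent, and any tree decomposition puts a clique entirely inside one bag — forcing width ≥ 2. The upper and lower bounds meet at 2, so that is the treewidth.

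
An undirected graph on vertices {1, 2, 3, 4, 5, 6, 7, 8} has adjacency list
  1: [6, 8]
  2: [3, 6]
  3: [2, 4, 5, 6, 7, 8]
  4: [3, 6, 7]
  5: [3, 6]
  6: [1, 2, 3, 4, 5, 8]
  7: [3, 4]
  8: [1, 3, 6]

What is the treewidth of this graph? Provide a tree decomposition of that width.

Each bag holds 3 vertices, so the decomposition has width 2, which upper-bounds the treewidth. Conversely, {1, 6, 8} is a clique of size 3, and the vertices of any clique must share a bag in every tree decomposition; so some bag has ≥ 3 vertices and tw(G) ≥ 2. Therefore the treewidth is 2.

Treewidth 2.
Bags: B1 = {3, 6, 8}  B2 = {3, 4, 6}  B3 = {1, 6, 8}  B4 = {2, 3, 6}  B5 = {3, 5, 6}  B6 = {3, 4, 7}
Tree: B1–B2, B1–B3, B1–B4, B4–B5, B2–B6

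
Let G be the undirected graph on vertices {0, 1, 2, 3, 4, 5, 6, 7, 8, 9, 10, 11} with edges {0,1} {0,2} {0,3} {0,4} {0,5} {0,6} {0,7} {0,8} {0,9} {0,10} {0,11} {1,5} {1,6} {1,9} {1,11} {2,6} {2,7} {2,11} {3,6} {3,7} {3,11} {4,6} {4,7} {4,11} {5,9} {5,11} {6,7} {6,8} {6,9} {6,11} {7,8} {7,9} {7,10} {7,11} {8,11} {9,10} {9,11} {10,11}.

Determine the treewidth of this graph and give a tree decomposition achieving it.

Each bag holds 5 vertices, so the decomposition has width 4, which upper-bounds the treewidth. On the other hand G contains the 5-clique {0, 7, 9, 10, 11}. A clique must lie in a single bag of any decomposition, so no decomposition can have width below 4. Hence tw(G) = 4 exactly.

Treewidth 4.
Bags: B1 = {0, 7, 9, 10, 11}  B2 = {0, 6, 7, 9, 11}  B3 = {0, 1, 6, 9, 11}  B4 = {0, 2, 6, 7, 11}  B5 = {0, 4, 6, 7, 11}  B6 = {0, 6, 7, 8, 11}  B7 = {0, 1, 5, 9, 11}  B8 = {0, 3, 6, 7, 11}
Tree: B1–B2, B2–B3, B2–B4, B2–B5, B4–B6, B3–B7, B4–B8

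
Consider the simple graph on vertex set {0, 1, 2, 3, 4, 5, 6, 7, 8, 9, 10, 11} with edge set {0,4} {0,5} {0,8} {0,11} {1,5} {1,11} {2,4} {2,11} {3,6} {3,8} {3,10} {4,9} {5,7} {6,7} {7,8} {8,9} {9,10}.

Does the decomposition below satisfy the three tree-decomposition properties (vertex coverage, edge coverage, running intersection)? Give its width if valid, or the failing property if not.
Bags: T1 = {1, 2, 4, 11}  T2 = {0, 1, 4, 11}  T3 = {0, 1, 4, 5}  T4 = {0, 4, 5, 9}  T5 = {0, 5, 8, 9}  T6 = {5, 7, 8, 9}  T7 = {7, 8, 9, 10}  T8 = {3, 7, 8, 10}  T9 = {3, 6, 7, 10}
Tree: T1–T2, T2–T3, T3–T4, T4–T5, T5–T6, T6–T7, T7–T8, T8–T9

Yes; width 3.

Every vertex of G appears in some bag (union = {0, 1, 2, 3, 4, 5, 6, 7, 8, 9, 10, 11}); every edge is covered by a bag; and for each vertex v the set of bags containing v is connected in the bag tree. The decomposition is therefore valid. The largest bag has 4 vertices, so the width is 3.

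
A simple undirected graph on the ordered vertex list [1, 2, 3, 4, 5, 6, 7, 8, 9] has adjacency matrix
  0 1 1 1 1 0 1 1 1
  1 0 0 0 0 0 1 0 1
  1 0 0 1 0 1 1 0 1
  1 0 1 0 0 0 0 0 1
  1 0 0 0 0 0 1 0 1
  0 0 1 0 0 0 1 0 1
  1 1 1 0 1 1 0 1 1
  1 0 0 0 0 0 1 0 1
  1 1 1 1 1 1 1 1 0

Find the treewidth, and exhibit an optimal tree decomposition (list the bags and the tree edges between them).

Each bag holds 4 vertices, so the decomposition has width 3, which upper-bounds the treewidth. Conversely, {1, 3, 4, 9} is a clique of size 4, and the vertices of any clique must share a bag in every tree decomposition; so some bag has ≥ 4 vertices and tw(G) ≥ 3. Therefore the treewidth is 3.

Treewidth 3.
Bags: B1 = {1, 5, 7, 9}  B2 = {1, 3, 7, 9}  B3 = {1, 7, 8, 9}  B4 = {1, 2, 7, 9}  B5 = {1, 3, 4, 9}  B6 = {3, 6, 7, 9}
Tree: B1–B2, B1–B3, B2–B4, B2–B5, B2–B6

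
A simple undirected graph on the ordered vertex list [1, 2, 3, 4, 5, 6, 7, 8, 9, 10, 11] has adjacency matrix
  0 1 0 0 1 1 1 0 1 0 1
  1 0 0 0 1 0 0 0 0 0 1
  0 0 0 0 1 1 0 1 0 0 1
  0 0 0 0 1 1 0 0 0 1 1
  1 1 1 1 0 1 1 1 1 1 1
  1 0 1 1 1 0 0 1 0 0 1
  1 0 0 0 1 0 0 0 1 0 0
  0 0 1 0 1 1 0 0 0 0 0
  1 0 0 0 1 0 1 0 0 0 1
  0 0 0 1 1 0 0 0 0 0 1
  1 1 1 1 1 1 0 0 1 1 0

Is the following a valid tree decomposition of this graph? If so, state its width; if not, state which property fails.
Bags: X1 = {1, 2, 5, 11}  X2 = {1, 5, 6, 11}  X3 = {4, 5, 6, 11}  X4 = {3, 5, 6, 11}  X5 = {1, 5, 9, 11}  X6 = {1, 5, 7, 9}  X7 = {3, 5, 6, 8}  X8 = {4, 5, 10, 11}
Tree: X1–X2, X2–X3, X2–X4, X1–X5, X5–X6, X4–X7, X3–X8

Every vertex of G appears in some bag (union = {1, 2, 3, 4, 5, 6, 7, 8, 9, 10, 11}); every edge is covered by a bag; and for each vertex v the set of bags containing v is connected in the bag tree. The decomposition is therefore valid. The largest bag has 4 vertices, so the width is 3.

Yes; width 3.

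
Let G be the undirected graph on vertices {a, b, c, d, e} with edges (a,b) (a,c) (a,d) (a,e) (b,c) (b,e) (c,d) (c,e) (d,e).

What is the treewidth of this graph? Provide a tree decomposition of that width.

The largest bag has 4 vertices, giving width 3; this decomposition certifies tw(G) ≤ 3. On the other hand G contains the 4-clique {a, c, d, e}. A clique must lie in a single bag of any decomposition, so no decomposition can have width below 3. Therefore the treewidth is 3.

Treewidth 3.
One optimal decomposition is:
Bags: B1 = {a, c, d, e}  B2 = {a, b, c, e}
Tree: B1–B2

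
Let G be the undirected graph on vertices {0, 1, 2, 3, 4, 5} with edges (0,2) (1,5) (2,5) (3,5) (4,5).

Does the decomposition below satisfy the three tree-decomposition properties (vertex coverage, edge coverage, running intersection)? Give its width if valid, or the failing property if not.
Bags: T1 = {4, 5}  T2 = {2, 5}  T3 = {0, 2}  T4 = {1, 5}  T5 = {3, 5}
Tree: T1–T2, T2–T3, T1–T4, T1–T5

Every vertex of G appears in some bag (union = {0, 1, 2, 3, 4, 5}); every edge is covered by a bag; and for each vertex v the set of bags containing v is connected in the bag tree. The decomposition is therefore valid. The largest bag has 2 vertices, so the width is 1.

Yes; width 1.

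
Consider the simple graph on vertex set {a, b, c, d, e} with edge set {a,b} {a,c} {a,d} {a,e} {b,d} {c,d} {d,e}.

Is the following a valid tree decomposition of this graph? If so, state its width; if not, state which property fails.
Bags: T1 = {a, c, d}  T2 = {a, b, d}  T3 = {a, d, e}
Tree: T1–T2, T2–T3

Every vertex of G appears in some bag (union = {a, b, c, d, e}); every edge is covered by a bag; and for each vertex v the set of bags containing v is connected in the bag tree. The decomposition is therefore valid. The largest bag has 3 vertices, so the width is 2.

Yes; width 2.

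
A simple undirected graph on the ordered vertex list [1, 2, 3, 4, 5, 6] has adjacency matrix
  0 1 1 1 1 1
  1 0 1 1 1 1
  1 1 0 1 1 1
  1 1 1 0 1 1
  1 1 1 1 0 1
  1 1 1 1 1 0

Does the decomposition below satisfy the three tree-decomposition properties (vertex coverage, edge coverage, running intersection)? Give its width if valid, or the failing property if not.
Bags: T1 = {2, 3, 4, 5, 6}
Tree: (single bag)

No — vertex 1 appears in no bag.

A tree decomposition must satisfy three properties: every vertex lies in some bag; for every edge, both endpoints lie together in some bag; and for every vertex, the bags containing it form a connected subtree. Here vertex 1 appears in no bag, so the decomposition is invalid.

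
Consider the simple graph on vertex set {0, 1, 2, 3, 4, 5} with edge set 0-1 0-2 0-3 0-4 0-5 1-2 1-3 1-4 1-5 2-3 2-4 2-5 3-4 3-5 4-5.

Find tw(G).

5

A width-5 tree decomposition is:
Bags: B1 = {0, 1, 2, 3, 4, 5}
Tree: (single bag)
A single bag containing all 6 vertices is trivially a valid decomposition of width 5. For the lower bound, the 6 vertices {0, 1, 2, 3, 4, 5} are pairwise adjacent, and any tree decomposition puts a clique entirely inside one bag — forcing width ≥ 5. Therefore the treewidth is 5.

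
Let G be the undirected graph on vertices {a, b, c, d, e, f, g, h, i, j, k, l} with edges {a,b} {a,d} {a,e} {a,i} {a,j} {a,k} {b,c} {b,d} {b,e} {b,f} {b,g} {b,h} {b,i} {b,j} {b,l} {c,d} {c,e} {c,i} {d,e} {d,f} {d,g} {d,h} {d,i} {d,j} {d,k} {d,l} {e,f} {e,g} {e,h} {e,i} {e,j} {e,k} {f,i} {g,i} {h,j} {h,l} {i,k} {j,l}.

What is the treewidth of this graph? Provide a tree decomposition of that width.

The largest bag has 5 vertices, giving width 4; this decomposition certifies tw(G) ≤ 4. For the lower bound, the 5 vertices {a, d, e, i, k} are pairwise adjacent, and any tree decomposition puts a clique entirely inside one bag — forcing width ≥ 4. The upper and lower bounds meet at 4, so that is the treewidth.

Treewidth 4.
One such decomposition:
Bags: B1 = {b, d, e, f, i}  B2 = {a, b, d, e, i}  B3 = {a, b, d, e, j}  B4 = {b, c, d, e, i}  B5 = {b, d, e, h, j}  B6 = {a, d, e, i, k}  B7 = {b, d, e, g, i}  B8 = {b, d, h, j, l}
Tree: B1–B2, B2–B3, B1–B4, B3–B5, B2–B6, B4–B7, B5–B8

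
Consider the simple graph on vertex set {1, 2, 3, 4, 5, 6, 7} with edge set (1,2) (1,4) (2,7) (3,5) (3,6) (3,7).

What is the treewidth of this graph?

1

A width-1 tree decomposition is:
Bags: B1 = {3, 7}  B2 = {2, 7}  B3 = {1, 2}  B4 = {1, 4}  B5 = {3, 6}  B6 = {3, 5}
Tree: B1–B2, B2–B3, B3–B4, B1–B5, B1–B6
Each bag holds 2 vertices, so the decomposition has width 1, which upper-bounds the treewidth. Any graph with an edge has treewidth ≥ 1, and G has the edge 3–7. Therefore the treewidth is 1.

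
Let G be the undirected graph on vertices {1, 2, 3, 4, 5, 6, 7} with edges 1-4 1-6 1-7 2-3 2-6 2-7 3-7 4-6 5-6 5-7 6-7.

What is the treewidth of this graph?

A width-2 tree decomposition is:
Bags: B1 = {2, 6, 7}  B2 = {1, 6, 7}  B3 = {1, 4, 6}  B4 = {5, 6, 7}  B5 = {2, 3, 7}
Tree: B1–B2, B2–B3, B2–B4, B1–B5
Every bag has size at most 3, so the width is 3 − 1 = 2 and tw(G) ≤ 2. On the other hand G contains the 3-clique {2, 3, 7}. A clique must lie in a single bag of any decomposition, so no decomposition can have width below 2. Hence tw(G) = 2 exactly.

2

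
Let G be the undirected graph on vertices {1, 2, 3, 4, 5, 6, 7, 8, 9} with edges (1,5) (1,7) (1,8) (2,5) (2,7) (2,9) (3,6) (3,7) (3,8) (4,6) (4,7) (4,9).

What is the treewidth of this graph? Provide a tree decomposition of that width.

The largest bag has 4 vertices, giving width 3; this decomposition certifies tw(G) ≤ 3. For the lower bound: the 4 vertex sets {3,6,8}, {1}, {7}, {2,4,5,9} are disjoint, each induces a connected subgraph, and every pair is joined by at least one edge of G. Contracting each set to a single vertex therefore yields K_{4} as a minor, and since treewidth is minor-monotone, tw(G) ≥ tw(K_{4}) = 3. Combining the bounds, tw(G) = 3.

Treewidth 3.
One such decomposition:
Bags: B1 = {1, 3, 6, 8}  B2 = {1, 3, 6, 7}  B3 = {1, 4, 6, 7}  B4 = {1, 4, 5, 7}  B5 = {2, 4, 5, 7}  B6 = {2, 4, 5, 9}
Tree: B1–B2, B2–B3, B3–B4, B4–B5, B5–B6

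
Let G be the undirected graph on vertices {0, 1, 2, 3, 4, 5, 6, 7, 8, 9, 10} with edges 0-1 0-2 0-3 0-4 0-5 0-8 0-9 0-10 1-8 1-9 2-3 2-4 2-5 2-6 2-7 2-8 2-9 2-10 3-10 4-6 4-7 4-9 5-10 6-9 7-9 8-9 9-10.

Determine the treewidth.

A width-3 tree decomposition is:
Bags: B1 = {0, 2, 8, 9}  B2 = {0, 2, 4, 9}  B3 = {2, 4, 6, 9}  B4 = {0, 2, 9, 10}  B5 = {2, 4, 7, 9}  B6 = {0, 2, 5, 10}  B7 = {0, 1, 8, 9}  B8 = {0, 2, 3, 10}
Tree: B1–B2, B2–B3, B1–B4, B3–B5, B4–B6, B1–B7, B4–B8
The largest bag has 4 vertices, giving width 3; this decomposition certifies tw(G) ≤ 3. Conversely, {0, 1, 8, 9} is a clique of size 4, and the vertices of any clique must share a bag in every tree decomposition; so some bag has ≥ 4 vertices and tw(G) ≥ 3. Therefore the treewidth is 3.

3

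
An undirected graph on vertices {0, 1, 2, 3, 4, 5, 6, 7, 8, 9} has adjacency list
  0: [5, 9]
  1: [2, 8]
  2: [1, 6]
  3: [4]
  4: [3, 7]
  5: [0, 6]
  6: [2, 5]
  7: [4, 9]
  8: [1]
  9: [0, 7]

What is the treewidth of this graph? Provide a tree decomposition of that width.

The largest bag has 2 vertices, giving width 1; this decomposition certifies tw(G) ≤ 1. Since G has at least one edge (e.g. 8–1), it is not an edgeless graph, so tw(G) ≥ 1. Therefore the treewidth is 1.

Treewidth 1.
One such decomposition:
Bags: B1 = {1, 8}  B2 = {1, 2}  B3 = {2, 6}  B4 = {5, 6}  B5 = {0, 5}  B6 = {0, 9}  B7 = {7, 9}  B8 = {4, 7}  B9 = {3, 4}
Tree: B1–B2, B2–B3, B3–B4, B4–B5, B5–B6, B6–B7, B7–B8, B8–B9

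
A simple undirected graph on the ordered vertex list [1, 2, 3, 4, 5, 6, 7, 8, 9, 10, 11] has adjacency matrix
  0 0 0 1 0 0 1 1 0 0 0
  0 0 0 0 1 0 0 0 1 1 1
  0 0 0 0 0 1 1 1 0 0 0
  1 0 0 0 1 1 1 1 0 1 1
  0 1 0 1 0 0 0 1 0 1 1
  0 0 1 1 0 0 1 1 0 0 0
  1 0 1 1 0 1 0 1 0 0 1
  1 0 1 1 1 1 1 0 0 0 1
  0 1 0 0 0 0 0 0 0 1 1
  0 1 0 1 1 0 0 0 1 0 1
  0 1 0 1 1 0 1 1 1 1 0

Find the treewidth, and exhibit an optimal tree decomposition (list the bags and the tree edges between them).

Treewidth 3.
Bags: B1 = {4, 5, 10, 11}  B2 = {4, 5, 8, 11}  B3 = {4, 7, 8, 11}  B4 = {4, 6, 7, 8}  B5 = {2, 5, 10, 11}  B6 = {3, 6, 7, 8}  B7 = {1, 4, 7, 8}  B8 = {2, 9, 10, 11}
Tree: B1–B2, B2–B3, B3–B4, B1–B5, B4–B6, B4–B7, B5–B8

Each bag holds 4 vertices, so the decomposition has width 3, which upper-bounds the treewidth. Conversely, {2, 9, 10, 11} is a clique of size 4, and the vertices of any clique must share a bag in every tree decomposition; so some bag has ≥ 4 vertices and tw(G) ≥ 3. Combining the bounds, tw(G) = 3.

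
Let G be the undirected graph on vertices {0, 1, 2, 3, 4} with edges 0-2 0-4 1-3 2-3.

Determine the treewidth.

A width-1 tree decomposition is:
Bags: B1 = {1, 3}  B2 = {2, 3}  B3 = {0, 2}  B4 = {0, 4}
Tree: B1–B2, B2–B3, B3–B4
The largest bag has 2 vertices, giving width 1; this decomposition certifies tw(G) ≤ 1. Since G has at least one edge (e.g. 1–3), it is not an edgeless graph, so tw(G) ≥ 1. Hence tw(G) = 1 exactly.

1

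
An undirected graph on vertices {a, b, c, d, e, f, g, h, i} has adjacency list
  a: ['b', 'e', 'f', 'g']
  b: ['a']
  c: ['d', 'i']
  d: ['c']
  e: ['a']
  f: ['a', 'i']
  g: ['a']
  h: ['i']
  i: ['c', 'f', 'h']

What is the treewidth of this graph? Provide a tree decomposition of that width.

Treewidth 1.
One such decomposition:
Bags: B1 = {a, e}  B2 = {a, f}  B3 = {a, b}  B4 = {f, i}  B5 = {c, i}  B6 = {a, g}  B7 = {h, i}  B8 = {c, d}
Tree: B1–B2, B1–B3, B2–B4, B4–B5, B2–B6, B5–B7, B5–B8

Each bag holds 2 vertices, so the decomposition has width 1, which upper-bounds the treewidth. Any graph with an edge has treewidth ≥ 1, and G has the edge e–a. Therefore the treewidth is 1.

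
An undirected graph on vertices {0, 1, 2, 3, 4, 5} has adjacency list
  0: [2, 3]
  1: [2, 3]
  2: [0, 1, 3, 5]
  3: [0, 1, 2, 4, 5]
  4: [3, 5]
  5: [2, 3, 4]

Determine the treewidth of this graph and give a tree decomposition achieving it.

Every bag has size at most 3, so the width is 3 − 1 = 2 and tw(G) ≤ 2. On the other hand G contains the 3-clique {0, 2, 3}. A clique must lie in a single bag of any decomposition, so no decomposition can have width below 2. Hence tw(G) = 2 exactly.

Treewidth 2.
One optimal decomposition is:
Bags: B1 = {2, 3, 5}  B2 = {0, 2, 3}  B3 = {3, 4, 5}  B4 = {1, 2, 3}
Tree: B1–B2, B1–B3, B1–B4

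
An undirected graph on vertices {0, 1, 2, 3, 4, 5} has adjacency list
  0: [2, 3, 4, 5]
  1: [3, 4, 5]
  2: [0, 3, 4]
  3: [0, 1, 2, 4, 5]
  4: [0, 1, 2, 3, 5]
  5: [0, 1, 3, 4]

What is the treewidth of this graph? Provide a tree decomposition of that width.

The largest bag has 4 vertices, giving width 3; this decomposition certifies tw(G) ≤ 3. For the lower bound, the 4 vertices {0, 2, 3, 4} are pairwise adjacent, and any tree decomposition puts a clique entirely inside one bag — forcing width ≥ 3. Combining the bounds, tw(G) = 3.

Treewidth 3.
One optimal decomposition is:
Bags: B1 = {0, 2, 3, 4}  B2 = {0, 3, 4, 5}  B3 = {1, 3, 4, 5}
Tree: B1–B2, B2–B3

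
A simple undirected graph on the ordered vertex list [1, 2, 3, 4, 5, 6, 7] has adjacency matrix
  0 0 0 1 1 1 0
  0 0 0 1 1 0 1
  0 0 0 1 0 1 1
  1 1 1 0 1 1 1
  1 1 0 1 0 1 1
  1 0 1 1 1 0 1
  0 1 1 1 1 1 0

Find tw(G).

A width-3 tree decomposition is:
Bags: B1 = {2, 4, 5, 7}  B2 = {4, 5, 6, 7}  B3 = {3, 4, 6, 7}  B4 = {1, 4, 5, 6}
Tree: B1–B2, B2–B3, B2–B4
The largest bag has 4 vertices, giving width 3; this decomposition certifies tw(G) ≤ 3. For the lower bound, the 4 vertices {3, 4, 6, 7} are pairwise adjacent, and any tree decomposition puts a clique entirely inside one bag — forcing width ≥ 3. Combining the bounds, tw(G) = 3.

3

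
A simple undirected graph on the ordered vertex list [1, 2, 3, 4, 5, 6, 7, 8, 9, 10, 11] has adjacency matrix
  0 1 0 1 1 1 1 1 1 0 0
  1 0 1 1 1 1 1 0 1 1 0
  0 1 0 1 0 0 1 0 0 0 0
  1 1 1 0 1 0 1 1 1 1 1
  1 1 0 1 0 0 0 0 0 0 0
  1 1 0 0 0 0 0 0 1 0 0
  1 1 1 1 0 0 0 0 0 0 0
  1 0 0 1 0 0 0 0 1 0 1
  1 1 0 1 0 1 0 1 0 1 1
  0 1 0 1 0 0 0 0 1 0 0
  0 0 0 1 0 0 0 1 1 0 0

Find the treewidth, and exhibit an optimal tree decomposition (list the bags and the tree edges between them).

Treewidth 3.
Bags: B1 = {1, 2, 4, 5}  B2 = {1, 2, 4, 9}  B3 = {1, 2, 4, 7}  B4 = {1, 2, 6, 9}  B5 = {1, 4, 8, 9}  B6 = {2, 4, 9, 10}  B7 = {2, 3, 4, 7}  B8 = {4, 8, 9, 11}
Tree: B1–B2, B1–B3, B2–B4, B2–B5, B2–B6, B3–B7, B5–B8

The largest bag has 4 vertices, giving width 3; this decomposition certifies tw(G) ≤ 3. For the lower bound, the 4 vertices {1, 4, 8, 9} are pairwise adjacent, and any tree decomposition puts a clique entirely inside one bag — forcing width ≥ 3. Therefore the treewidth is 3.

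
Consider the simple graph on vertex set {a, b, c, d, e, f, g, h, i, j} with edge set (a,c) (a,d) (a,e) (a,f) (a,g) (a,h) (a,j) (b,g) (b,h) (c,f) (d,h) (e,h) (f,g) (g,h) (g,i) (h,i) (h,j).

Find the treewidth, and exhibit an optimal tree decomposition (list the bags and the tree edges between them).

Treewidth 2.
One optimal decomposition is:
Bags: B1 = {a, f, g}  B2 = {a, g, h}  B3 = {g, h, i}  B4 = {a, c, f}  B5 = {a, d, h}  B6 = {a, h, j}  B7 = {b, g, h}  B8 = {a, e, h}
Tree: B1–B2, B2–B3, B1–B4, B2–B5, B2–B6, B3–B7, B6–B8

The largest bag has 3 vertices, giving width 2; this decomposition certifies tw(G) ≤ 2. On the other hand G contains the 3-clique {a, d, h}. A clique must lie in a single bag of any decomposition, so no decomposition can have width below 2. The upper and lower bounds meet at 2, so that is the treewidth.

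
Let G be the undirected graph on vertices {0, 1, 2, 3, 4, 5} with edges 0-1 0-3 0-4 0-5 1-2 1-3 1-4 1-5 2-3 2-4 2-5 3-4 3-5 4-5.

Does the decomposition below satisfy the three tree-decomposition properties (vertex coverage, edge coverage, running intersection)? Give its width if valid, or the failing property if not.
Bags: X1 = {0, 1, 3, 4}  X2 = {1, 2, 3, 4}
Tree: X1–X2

No — vertex 5 appears in no bag.

A tree decomposition must satisfy three properties: every vertex lies in some bag; for every edge, both endpoints lie together in some bag; and for every vertex, the bags containing it form a connected subtree. Here vertex 5 appears in no bag, so the decomposition is invalid.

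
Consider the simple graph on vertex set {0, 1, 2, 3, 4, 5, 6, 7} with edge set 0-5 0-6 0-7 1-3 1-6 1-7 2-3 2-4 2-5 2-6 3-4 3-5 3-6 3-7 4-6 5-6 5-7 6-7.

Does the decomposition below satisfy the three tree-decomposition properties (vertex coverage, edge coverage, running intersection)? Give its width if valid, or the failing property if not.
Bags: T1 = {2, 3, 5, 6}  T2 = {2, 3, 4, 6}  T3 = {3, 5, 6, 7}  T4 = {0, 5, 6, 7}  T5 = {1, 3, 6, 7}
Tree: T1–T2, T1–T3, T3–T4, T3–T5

Every vertex of G appears in some bag (union = {0, 1, 2, 3, 4, 5, 6, 7}); every edge is covered by a bag; and for each vertex v the set of bags containing v is connected in the bag tree. The decomposition is therefore valid. The largest bag has 4 vertices, so the width is 3.

Yes; width 3.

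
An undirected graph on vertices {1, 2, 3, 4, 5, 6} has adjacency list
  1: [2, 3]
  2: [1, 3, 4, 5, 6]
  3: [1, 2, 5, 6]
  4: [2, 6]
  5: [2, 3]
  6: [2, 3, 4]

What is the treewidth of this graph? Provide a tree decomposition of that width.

The largest bag has 3 vertices, giving width 2; this decomposition certifies tw(G) ≤ 2. Conversely, {1, 2, 3} is a clique of size 3, and the vertices of any clique must share a bag in every tree decomposition; so some bag has ≥ 3 vertices and tw(G) ≥ 2. Hence tw(G) = 2 exactly.

Treewidth 2.
One optimal decomposition is:
Bags: B1 = {1, 2, 3}  B2 = {2, 3, 5}  B3 = {2, 3, 6}  B4 = {2, 4, 6}
Tree: B1–B2, B1–B3, B3–B4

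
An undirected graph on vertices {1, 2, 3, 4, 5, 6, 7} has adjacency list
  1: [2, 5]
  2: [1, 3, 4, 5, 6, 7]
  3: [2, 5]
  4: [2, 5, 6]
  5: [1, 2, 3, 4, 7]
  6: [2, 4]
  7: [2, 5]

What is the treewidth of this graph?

2

A width-2 tree decomposition is:
Bags: B1 = {2, 4, 6}  B2 = {2, 4, 5}  B3 = {2, 3, 5}  B4 = {1, 2, 5}  B5 = {2, 5, 7}
Tree: B1–B2, B2–B3, B3–B4, B2–B5
Each bag holds 3 vertices, so the decomposition has width 2, which upper-bounds the treewidth. Conversely, {1, 2, 5} is a clique of size 3, and the vertices of any clique must share a bag in every tree decomposition; so some bag has ≥ 3 vertices and tw(G) ≥ 2. Combining the bounds, tw(G) = 2.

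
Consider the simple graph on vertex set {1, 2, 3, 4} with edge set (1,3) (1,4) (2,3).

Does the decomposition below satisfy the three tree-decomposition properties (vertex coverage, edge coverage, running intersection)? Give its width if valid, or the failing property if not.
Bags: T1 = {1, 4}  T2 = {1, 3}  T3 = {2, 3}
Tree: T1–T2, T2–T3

Yes; width 1.

Checking the three conditions: (i) the bags cover all of {1, 2, 3, 4}; (ii) for each edge, some bag contains both endpoints; (iii) the bags containing any fixed vertex form a subtree. All hold, so the decomposition is valid with width 2 − 1 = 1.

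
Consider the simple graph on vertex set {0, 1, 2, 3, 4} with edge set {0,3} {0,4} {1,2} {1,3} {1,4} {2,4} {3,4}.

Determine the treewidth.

A width-2 tree decomposition is:
Bags: B1 = {1, 3, 4}  B2 = {1, 2, 4}  B3 = {0, 3, 4}
Tree: B1–B2, B1–B3
The largest bag has 3 vertices, giving width 2; this decomposition certifies tw(G) ≤ 2. Conversely, {0, 3, 4} is a clique of size 3, and the vertices of any clique must share a bag in every tree decomposition; so some bag has ≥ 3 vertices and tw(G) ≥ 2. The upper and lower bounds meet at 2, so that is the treewidth.

2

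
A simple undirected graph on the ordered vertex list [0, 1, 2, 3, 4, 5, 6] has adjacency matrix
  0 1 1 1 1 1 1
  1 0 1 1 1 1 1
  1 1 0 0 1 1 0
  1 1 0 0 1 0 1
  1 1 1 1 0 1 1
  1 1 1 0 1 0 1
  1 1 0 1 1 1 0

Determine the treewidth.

A width-4 tree decomposition is:
Bags: B1 = {0, 1, 4, 5, 6}  B2 = {0, 1, 3, 4, 6}  B3 = {0, 1, 2, 4, 5}
Tree: B1–B2, B1–B3
Every bag has size at most 5, so the width is 5 − 1 = 4 and tw(G) ≤ 4. Conversely, {0, 1, 3, 4, 6} is a clique of size 5, and the vertices of any clique must share a bag in every tree decomposition; so some bag has ≥ 5 vertices and tw(G) ≥ 4. The upper and lower bounds meet at 4, so that is the treewidth.

4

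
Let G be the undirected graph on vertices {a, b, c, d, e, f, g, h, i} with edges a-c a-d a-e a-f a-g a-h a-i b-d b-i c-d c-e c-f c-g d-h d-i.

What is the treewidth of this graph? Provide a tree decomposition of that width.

Treewidth 2.
One optimal decomposition is:
Bags: B1 = {a, c, d}  B2 = {a, d, i}  B3 = {b, d, i}  B4 = {a, c, g}  B5 = {a, c, e}  B6 = {a, d, h}  B7 = {a, c, f}
Tree: B1–B2, B2–B3, B1–B4, B4–B5, B2–B6, B4–B7

The largest bag has 3 vertices, giving width 2; this decomposition certifies tw(G) ≤ 2. On the other hand G contains the 3-clique {a, d, h}. A clique must lie in a single bag of any decomposition, so no decomposition can have width below 2. Hence tw(G) = 2 exactly.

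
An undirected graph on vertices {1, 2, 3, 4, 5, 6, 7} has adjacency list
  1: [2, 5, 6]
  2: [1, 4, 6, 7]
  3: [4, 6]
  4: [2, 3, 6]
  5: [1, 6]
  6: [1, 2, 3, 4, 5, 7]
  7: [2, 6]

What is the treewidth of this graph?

2

A width-2 tree decomposition is:
Bags: B1 = {3, 4, 6}  B2 = {2, 4, 6}  B3 = {2, 6, 7}  B4 = {1, 2, 6}  B5 = {1, 5, 6}
Tree: B1–B2, B2–B3, B3–B4, B4–B5
Every bag has size at most 3, so the width is 3 − 1 = 2 and tw(G) ≤ 2. For the lower bound, the 3 vertices {1, 2, 6} are pairwise adjacent, and any tree decomposition puts a clique entirely inside one bag — forcing width ≥ 2. Therefore the treewidth is 2.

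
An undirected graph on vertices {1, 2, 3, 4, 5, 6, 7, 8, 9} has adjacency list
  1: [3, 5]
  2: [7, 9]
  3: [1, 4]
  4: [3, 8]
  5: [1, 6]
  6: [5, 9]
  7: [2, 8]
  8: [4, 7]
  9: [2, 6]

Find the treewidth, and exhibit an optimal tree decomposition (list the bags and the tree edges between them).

Each bag holds 3 vertices, so the decomposition has width 2, which upper-bounds the treewidth. For the lower bound, G contains the cycle 8–4–3–1–5–6–9–2–7–8, so G is not a forest; only forests have treewidth ≤ 1, hence tw(G) ≥ 2. Hence tw(G) = 2 exactly.

Treewidth 2.
One optimal decomposition is:
Bags: B1 = {3, 4, 8}  B2 = {1, 3, 8}  B3 = {1, 5, 8}  B4 = {5, 6, 8}  B5 = {6, 8, 9}  B6 = {2, 8, 9}  B7 = {2, 7, 8}
Tree: B1–B2, B2–B3, B3–B4, B4–B5, B5–B6, B6–B7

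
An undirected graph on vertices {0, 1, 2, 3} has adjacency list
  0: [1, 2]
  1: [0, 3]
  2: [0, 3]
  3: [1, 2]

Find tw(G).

2

A width-2 tree decomposition is:
Bags: B1 = {0, 1, 3}  B2 = {0, 2, 3}
Tree: B1–B2
Each bag holds 3 vertices, so the decomposition has width 2, which upper-bounds the treewidth. Since 3–1–0–2–3 is a cycle in G, G is not acyclic. Forests are exactly the graphs of treewidth ≤ 1, so tw(G) ≥ 2. Therefore the treewidth is 2.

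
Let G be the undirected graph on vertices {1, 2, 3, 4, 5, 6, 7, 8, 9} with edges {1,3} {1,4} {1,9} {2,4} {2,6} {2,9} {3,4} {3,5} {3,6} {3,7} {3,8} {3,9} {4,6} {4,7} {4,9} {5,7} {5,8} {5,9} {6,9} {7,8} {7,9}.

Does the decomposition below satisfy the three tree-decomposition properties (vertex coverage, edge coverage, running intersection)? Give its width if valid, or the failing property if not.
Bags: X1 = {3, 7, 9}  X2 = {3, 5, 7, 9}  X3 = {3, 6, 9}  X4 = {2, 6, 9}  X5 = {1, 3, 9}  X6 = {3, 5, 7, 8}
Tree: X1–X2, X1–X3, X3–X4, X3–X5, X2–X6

No — vertex 4 appears in no bag.

A tree decomposition must satisfy three properties: every vertex lies in some bag; for every edge, both endpoints lie together in some bag; and for every vertex, the bags containing it form a connected subtree. Here vertex 4 appears in no bag, so the decomposition is invalid.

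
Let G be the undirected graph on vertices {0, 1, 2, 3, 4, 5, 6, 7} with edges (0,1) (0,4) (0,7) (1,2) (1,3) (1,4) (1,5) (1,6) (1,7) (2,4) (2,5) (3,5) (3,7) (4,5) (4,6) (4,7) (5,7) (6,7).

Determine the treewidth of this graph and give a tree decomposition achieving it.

Each bag holds 4 vertices, so the decomposition has width 3, which upper-bounds the treewidth. For the lower bound, the 4 vertices {1, 3, 5, 7} are pairwise adjacent, and any tree decomposition puts a clique entirely inside one bag — forcing width ≥ 3. Hence tw(G) = 3 exactly.

Treewidth 3.
One optimal decomposition is:
Bags: B1 = {1, 4, 5, 7}  B2 = {1, 2, 4, 5}  B3 = {1, 4, 6, 7}  B4 = {0, 1, 4, 7}  B5 = {1, 3, 5, 7}
Tree: B1–B2, B1–B3, B3–B4, B1–B5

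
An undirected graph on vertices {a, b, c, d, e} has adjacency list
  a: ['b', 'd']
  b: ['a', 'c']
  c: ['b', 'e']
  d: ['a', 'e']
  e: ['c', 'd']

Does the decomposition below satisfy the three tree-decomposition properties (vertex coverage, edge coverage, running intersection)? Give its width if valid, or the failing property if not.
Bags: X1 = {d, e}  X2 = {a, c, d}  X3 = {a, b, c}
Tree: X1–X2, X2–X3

A tree decomposition must satisfy three properties: every vertex lies in some bag; for every edge, both endpoints lie together in some bag; and for every vertex, the bags containing it form a connected subtree. Here edge (c,e) lies in no bag, so the decomposition is invalid.

No — edge (c,e) lies in no bag.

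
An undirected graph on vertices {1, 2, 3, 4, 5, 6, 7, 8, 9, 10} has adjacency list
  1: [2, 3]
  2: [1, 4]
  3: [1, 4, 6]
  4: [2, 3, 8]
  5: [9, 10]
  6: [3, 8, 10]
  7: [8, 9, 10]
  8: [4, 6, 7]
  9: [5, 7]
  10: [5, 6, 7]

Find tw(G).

A width-2 tree decomposition is:
Bags: B1 = {1, 2, 3}  B2 = {2, 3, 4}  B3 = {3, 4, 6}  B4 = {4, 6, 8}  B5 = {6, 8, 10}  B6 = {7, 8, 10}  B7 = {5, 7, 10}  B8 = {5, 7, 9}
Tree: B1–B2, B2–B3, B3–B4, B4–B5, B5–B6, B6–B7, B7–B8
Each bag holds 3 vertices, so the decomposition has width 2, which upper-bounds the treewidth. Since 1–2–4–3–1 is a cycle in G, G is not acyclic. Forests are exactly the graphs of treewidth ≤ 1, so tw(G) ≥ 2. Therefore the treewidth is 2.

2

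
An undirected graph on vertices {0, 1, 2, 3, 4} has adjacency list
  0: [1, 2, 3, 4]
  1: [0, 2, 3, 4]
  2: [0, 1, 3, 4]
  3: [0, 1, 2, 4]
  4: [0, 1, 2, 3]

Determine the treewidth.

A width-4 tree decomposition is:
Bags: B1 = {0, 1, 2, 3, 4}
Tree: (single bag)
A single bag containing all 5 vertices is trivially a valid decomposition of width 4. On the other hand G contains the 5-clique {0, 1, 2, 3, 4}. A clique must lie in a single bag of any decomposition, so no decomposition can have width below 4. Therefore the treewidth is 4.

4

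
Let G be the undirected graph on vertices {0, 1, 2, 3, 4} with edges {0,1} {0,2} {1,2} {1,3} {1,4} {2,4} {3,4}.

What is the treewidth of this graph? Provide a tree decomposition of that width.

Each bag holds 3 vertices, so the decomposition has width 2, which upper-bounds the treewidth. For the lower bound, the 3 vertices {0, 1, 2} are pairwise adjacent, and any tree decomposition puts a clique entirely inside one bag — forcing width ≥ 2. The upper and lower bounds meet at 2, so that is the treewidth.

Treewidth 2.
Bags: B1 = {0, 1, 2}  B2 = {1, 2, 4}  B3 = {1, 3, 4}
Tree: B1–B2, B2–B3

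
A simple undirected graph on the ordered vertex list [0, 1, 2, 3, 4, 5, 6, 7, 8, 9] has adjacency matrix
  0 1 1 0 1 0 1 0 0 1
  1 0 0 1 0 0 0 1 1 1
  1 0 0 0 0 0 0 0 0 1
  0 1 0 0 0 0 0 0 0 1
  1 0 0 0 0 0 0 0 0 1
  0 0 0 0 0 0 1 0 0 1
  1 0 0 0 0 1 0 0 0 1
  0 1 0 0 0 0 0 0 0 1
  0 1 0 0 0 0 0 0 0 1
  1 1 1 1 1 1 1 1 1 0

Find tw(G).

2

A width-2 tree decomposition is:
Bags: B1 = {0, 1, 9}  B2 = {0, 2, 9}  B3 = {1, 8, 9}  B4 = {0, 4, 9}  B5 = {0, 6, 9}  B6 = {1, 7, 9}  B7 = {1, 3, 9}  B8 = {5, 6, 9}
Tree: B1–B2, B1–B3, B1–B4, B2–B5, B1–B6, B1–B7, B5–B8
Each bag holds 3 vertices, so the decomposition has width 2, which upper-bounds the treewidth. Conversely, {0, 1, 9} is a clique of size 3, and the vertices of any clique must share a bag in every tree decomposition; so some bag has ≥ 3 vertices and tw(G) ≥ 2. Hence tw(G) = 2 exactly.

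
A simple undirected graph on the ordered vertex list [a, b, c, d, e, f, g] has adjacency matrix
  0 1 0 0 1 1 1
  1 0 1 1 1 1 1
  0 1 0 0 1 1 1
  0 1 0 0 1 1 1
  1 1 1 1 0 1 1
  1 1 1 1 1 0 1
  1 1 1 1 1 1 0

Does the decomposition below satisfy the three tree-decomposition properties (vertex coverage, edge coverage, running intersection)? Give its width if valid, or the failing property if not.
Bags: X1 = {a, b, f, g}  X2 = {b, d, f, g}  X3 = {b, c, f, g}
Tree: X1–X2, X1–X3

A tree decomposition must satisfy three properties: every vertex lies in some bag; for every edge, both endpoints lie together in some bag; and for every vertex, the bags containing it form a connected subtree. Here vertex e appears in no bag, so the decomposition is invalid.

No — vertex e appears in no bag.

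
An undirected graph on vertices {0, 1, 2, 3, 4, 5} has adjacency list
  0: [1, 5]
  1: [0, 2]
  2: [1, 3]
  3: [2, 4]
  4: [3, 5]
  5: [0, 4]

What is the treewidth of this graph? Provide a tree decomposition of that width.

Treewidth 2.
Bags: B1 = {3, 4, 5}  B2 = {2, 3, 5}  B3 = {1, 2, 5}  B4 = {0, 1, 5}
Tree: B1–B2, B2–B3, B3–B4

Every bag has size at most 3, so the width is 3 − 1 = 2 and tw(G) ≤ 2. The edges 5–4–3–2–1–0–5 form a cycle, so G is not a tree and its treewidth is at least 2. Hence tw(G) = 2 exactly.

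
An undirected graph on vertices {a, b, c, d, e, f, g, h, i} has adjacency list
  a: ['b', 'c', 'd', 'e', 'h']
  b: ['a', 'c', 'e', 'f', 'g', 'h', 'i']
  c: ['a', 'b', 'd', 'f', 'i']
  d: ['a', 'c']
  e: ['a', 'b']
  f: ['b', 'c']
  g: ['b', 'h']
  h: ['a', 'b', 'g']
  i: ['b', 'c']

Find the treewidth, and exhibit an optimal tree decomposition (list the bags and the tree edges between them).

The largest bag has 3 vertices, giving width 2; this decomposition certifies tw(G) ≤ 2. On the other hand G contains the 3-clique {a, c, d}. A clique must lie in a single bag of any decomposition, so no decomposition can have width below 2. The upper and lower bounds meet at 2, so that is the treewidth.

Treewidth 2.
Bags: B1 = {a, b, h}  B2 = {a, b, e}  B3 = {a, b, c}  B4 = {b, c, i}  B5 = {b, g, h}  B6 = {b, c, f}  B7 = {a, c, d}
Tree: B1–B2, B2–B3, B3–B4, B1–B5, B4–B6, B3–B7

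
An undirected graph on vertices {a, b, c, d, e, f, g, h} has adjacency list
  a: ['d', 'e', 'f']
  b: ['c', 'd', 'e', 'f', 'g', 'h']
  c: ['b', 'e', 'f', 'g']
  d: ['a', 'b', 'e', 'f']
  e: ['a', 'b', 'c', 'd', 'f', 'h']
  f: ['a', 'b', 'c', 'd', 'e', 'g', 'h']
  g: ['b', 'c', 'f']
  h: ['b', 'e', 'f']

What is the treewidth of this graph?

A width-3 tree decomposition is:
Bags: B1 = {b, d, e, f}  B2 = {a, d, e, f}  B3 = {b, e, f, h}  B4 = {b, c, e, f}  B5 = {b, c, f, g}
Tree: B1–B2, B1–B3, B3–B4, B4–B5
Each bag holds 4 vertices, so the decomposition has width 3, which upper-bounds the treewidth. Conversely, {a, d, e, f} is a clique of size 4, and the vertices of any clique must share a bag in every tree decomposition; so some bag has ≥ 4 vertices and tw(G) ≥ 3. Therefore the treewidth is 3.

3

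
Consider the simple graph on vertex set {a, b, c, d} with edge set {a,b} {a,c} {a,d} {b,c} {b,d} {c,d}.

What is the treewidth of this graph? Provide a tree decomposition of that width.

With just one bag of size 4, the width is 4 − 1 = 3, so tw(G) ≤ 3. For the lower bound, the 4 vertices {a, b, c, d} are pairwise adjacent, and any tree decomposition puts a clique entirely inside one bag — forcing width ≥ 3. The upper and lower bounds meet at 3, so that is the treewidth.

Treewidth 3.
One optimal decomposition is:
Bags: B1 = {a, b, c, d}
Tree: (single bag)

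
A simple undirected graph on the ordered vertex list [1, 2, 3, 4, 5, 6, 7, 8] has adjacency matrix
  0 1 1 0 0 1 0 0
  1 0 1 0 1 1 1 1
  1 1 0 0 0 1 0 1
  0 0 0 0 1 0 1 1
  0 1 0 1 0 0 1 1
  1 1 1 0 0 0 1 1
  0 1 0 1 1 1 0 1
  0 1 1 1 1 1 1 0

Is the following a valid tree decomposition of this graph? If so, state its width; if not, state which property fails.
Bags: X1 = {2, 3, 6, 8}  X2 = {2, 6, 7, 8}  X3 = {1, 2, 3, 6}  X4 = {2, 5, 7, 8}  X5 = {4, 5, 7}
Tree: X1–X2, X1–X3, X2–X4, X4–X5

No — edge (8,4) lies in no bag.

A tree decomposition must satisfy three properties: every vertex lies in some bag; for every edge, both endpoints lie together in some bag; and for every vertex, the bags containing it form a connected subtree. Here edge (8,4) lies in no bag, so the decomposition is invalid.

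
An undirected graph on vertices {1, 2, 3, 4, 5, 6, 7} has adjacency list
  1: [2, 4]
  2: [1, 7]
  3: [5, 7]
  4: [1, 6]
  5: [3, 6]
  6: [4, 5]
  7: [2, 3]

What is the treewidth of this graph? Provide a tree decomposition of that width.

Treewidth 2.
Bags: B1 = {2, 3, 7}  B2 = {1, 2, 3}  B3 = {1, 3, 4}  B4 = {3, 4, 6}  B5 = {3, 5, 6}
Tree: B1–B2, B2–B3, B3–B4, B4–B5

Each bag holds 3 vertices, so the decomposition has width 2, which upper-bounds the treewidth. Since 3–7–2–1–4–6–5–3 is a cycle in G, G is not acyclic. Forests are exactly the graphs of treewidth ≤ 1, so tw(G) ≥ 2. Hence tw(G) = 2 exactly.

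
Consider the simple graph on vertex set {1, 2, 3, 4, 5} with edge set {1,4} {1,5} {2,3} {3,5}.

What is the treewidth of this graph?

A width-1 tree decomposition is:
Bags: B1 = {1, 4}  B2 = {1, 5}  B3 = {3, 5}  B4 = {2, 3}
Tree: B1–B2, B2–B3, B3–B4
Each bag holds 2 vertices, so the decomposition has width 1, which upper-bounds the treewidth. G has an edge, so its treewidth is at least 1. Therefore the treewidth is 1.

1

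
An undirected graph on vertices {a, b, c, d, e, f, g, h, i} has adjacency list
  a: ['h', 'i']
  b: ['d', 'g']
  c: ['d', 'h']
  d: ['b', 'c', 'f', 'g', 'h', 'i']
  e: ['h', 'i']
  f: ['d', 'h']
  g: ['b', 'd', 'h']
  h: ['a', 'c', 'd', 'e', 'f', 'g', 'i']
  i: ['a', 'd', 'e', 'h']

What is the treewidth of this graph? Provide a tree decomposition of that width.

The largest bag has 3 vertices, giving width 2; this decomposition certifies tw(G) ≤ 2. For the lower bound, the 3 vertices {d, g, h} are pairwise adjacent, and any tree decomposition puts a clique entirely inside one bag — forcing width ≥ 2. Combining the bounds, tw(G) = 2.

Treewidth 2.
One such decomposition:
Bags: B1 = {a, h, i}  B2 = {d, h, i}  B3 = {c, d, h}  B4 = {e, h, i}  B5 = {d, g, h}  B6 = {d, f, h}  B7 = {b, d, g}
Tree: B1–B2, B2–B3, B2–B4, B2–B5, B3–B6, B5–B7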